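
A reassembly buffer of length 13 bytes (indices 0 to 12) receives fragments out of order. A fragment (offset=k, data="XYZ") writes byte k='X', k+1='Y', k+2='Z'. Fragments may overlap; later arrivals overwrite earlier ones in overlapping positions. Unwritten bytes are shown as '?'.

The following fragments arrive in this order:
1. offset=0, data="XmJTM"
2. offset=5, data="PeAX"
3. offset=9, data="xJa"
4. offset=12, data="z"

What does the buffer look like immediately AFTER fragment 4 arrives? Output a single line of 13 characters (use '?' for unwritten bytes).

Fragment 1: offset=0 data="XmJTM" -> buffer=XmJTM????????
Fragment 2: offset=5 data="PeAX" -> buffer=XmJTMPeAX????
Fragment 3: offset=9 data="xJa" -> buffer=XmJTMPeAXxJa?
Fragment 4: offset=12 data="z" -> buffer=XmJTMPeAXxJaz

Answer: XmJTMPeAXxJaz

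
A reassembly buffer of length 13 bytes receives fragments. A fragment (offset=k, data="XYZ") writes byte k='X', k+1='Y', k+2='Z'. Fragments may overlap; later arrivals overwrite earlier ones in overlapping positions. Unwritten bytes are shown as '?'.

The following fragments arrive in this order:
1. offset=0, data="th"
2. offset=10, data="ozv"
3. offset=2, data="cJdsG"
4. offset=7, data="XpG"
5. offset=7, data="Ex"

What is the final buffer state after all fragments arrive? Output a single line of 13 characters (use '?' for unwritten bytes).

Fragment 1: offset=0 data="th" -> buffer=th???????????
Fragment 2: offset=10 data="ozv" -> buffer=th????????ozv
Fragment 3: offset=2 data="cJdsG" -> buffer=thcJdsG???ozv
Fragment 4: offset=7 data="XpG" -> buffer=thcJdsGXpGozv
Fragment 5: offset=7 data="Ex" -> buffer=thcJdsGExGozv

Answer: thcJdsGExGozv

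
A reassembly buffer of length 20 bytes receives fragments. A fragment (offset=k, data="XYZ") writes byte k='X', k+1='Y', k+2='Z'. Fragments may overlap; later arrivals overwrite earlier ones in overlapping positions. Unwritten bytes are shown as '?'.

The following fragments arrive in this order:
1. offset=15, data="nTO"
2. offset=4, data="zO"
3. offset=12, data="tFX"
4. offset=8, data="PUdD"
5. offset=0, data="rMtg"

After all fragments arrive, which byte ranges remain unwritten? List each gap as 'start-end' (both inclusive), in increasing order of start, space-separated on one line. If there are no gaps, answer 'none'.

Fragment 1: offset=15 len=3
Fragment 2: offset=4 len=2
Fragment 3: offset=12 len=3
Fragment 4: offset=8 len=4
Fragment 5: offset=0 len=4
Gaps: 6-7 18-19

Answer: 6-7 18-19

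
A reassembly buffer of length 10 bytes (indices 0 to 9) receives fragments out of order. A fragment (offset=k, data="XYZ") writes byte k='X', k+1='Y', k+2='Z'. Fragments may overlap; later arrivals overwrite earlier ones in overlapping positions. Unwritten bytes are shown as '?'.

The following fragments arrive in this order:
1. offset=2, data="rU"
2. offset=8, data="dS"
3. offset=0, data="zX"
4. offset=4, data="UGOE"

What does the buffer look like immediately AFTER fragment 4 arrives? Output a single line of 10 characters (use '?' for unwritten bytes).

Fragment 1: offset=2 data="rU" -> buffer=??rU??????
Fragment 2: offset=8 data="dS" -> buffer=??rU????dS
Fragment 3: offset=0 data="zX" -> buffer=zXrU????dS
Fragment 4: offset=4 data="UGOE" -> buffer=zXrUUGOEdS

Answer: zXrUUGOEdS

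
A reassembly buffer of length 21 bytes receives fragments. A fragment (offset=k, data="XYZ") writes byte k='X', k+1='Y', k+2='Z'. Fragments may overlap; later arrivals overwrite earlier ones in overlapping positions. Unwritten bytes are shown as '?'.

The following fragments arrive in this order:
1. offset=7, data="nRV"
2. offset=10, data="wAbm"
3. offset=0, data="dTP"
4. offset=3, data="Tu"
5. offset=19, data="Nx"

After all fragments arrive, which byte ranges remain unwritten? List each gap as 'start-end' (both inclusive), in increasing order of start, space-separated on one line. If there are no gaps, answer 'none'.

Fragment 1: offset=7 len=3
Fragment 2: offset=10 len=4
Fragment 3: offset=0 len=3
Fragment 4: offset=3 len=2
Fragment 5: offset=19 len=2
Gaps: 5-6 14-18

Answer: 5-6 14-18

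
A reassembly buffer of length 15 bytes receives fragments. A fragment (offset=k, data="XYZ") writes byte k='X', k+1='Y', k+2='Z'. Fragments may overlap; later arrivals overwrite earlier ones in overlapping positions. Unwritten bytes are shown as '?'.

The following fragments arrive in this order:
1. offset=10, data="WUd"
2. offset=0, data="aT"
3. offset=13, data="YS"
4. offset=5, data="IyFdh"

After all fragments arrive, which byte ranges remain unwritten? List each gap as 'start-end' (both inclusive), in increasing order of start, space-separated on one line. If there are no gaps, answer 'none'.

Answer: 2-4

Derivation:
Fragment 1: offset=10 len=3
Fragment 2: offset=0 len=2
Fragment 3: offset=13 len=2
Fragment 4: offset=5 len=5
Gaps: 2-4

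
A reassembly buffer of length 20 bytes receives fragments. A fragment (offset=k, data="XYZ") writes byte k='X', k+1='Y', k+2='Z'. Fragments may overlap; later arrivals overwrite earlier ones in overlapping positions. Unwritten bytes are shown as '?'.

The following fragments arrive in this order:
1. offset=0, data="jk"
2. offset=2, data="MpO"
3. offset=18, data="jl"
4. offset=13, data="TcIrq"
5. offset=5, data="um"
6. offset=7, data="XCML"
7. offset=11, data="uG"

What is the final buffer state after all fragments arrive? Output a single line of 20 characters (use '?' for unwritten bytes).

Answer: jkMpOumXCMLuGTcIrqjl

Derivation:
Fragment 1: offset=0 data="jk" -> buffer=jk??????????????????
Fragment 2: offset=2 data="MpO" -> buffer=jkMpO???????????????
Fragment 3: offset=18 data="jl" -> buffer=jkMpO?????????????jl
Fragment 4: offset=13 data="TcIrq" -> buffer=jkMpO????????TcIrqjl
Fragment 5: offset=5 data="um" -> buffer=jkMpOum??????TcIrqjl
Fragment 6: offset=7 data="XCML" -> buffer=jkMpOumXCML??TcIrqjl
Fragment 7: offset=11 data="uG" -> buffer=jkMpOumXCMLuGTcIrqjl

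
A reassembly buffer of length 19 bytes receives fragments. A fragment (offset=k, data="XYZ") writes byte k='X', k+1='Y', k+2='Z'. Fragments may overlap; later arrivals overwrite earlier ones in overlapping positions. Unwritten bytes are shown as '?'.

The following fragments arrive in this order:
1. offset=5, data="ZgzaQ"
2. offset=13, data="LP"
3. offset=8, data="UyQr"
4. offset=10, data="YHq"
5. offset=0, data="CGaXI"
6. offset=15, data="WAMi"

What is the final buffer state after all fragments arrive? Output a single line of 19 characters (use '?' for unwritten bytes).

Answer: CGaXIZgzUyYHqLPWAMi

Derivation:
Fragment 1: offset=5 data="ZgzaQ" -> buffer=?????ZgzaQ?????????
Fragment 2: offset=13 data="LP" -> buffer=?????ZgzaQ???LP????
Fragment 3: offset=8 data="UyQr" -> buffer=?????ZgzUyQr?LP????
Fragment 4: offset=10 data="YHq" -> buffer=?????ZgzUyYHqLP????
Fragment 5: offset=0 data="CGaXI" -> buffer=CGaXIZgzUyYHqLP????
Fragment 6: offset=15 data="WAMi" -> buffer=CGaXIZgzUyYHqLPWAMi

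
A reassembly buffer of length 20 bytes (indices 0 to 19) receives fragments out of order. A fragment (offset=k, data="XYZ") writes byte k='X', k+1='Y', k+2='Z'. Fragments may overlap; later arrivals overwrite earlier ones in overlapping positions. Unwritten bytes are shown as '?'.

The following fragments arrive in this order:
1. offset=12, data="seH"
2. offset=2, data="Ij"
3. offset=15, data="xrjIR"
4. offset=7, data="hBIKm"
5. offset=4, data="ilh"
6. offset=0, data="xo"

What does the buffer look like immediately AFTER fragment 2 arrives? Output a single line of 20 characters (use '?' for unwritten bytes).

Answer: ??Ij????????seH?????

Derivation:
Fragment 1: offset=12 data="seH" -> buffer=????????????seH?????
Fragment 2: offset=2 data="Ij" -> buffer=??Ij????????seH?????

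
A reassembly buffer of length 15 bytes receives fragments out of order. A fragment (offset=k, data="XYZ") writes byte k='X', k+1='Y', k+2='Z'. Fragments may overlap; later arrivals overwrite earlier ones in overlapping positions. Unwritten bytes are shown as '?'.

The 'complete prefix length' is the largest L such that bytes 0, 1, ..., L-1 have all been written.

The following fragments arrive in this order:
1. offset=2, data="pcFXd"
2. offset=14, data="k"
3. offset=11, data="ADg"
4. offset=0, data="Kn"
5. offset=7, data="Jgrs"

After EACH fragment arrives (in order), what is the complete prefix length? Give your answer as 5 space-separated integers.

Answer: 0 0 0 7 15

Derivation:
Fragment 1: offset=2 data="pcFXd" -> buffer=??pcFXd???????? -> prefix_len=0
Fragment 2: offset=14 data="k" -> buffer=??pcFXd???????k -> prefix_len=0
Fragment 3: offset=11 data="ADg" -> buffer=??pcFXd????ADgk -> prefix_len=0
Fragment 4: offset=0 data="Kn" -> buffer=KnpcFXd????ADgk -> prefix_len=7
Fragment 5: offset=7 data="Jgrs" -> buffer=KnpcFXdJgrsADgk -> prefix_len=15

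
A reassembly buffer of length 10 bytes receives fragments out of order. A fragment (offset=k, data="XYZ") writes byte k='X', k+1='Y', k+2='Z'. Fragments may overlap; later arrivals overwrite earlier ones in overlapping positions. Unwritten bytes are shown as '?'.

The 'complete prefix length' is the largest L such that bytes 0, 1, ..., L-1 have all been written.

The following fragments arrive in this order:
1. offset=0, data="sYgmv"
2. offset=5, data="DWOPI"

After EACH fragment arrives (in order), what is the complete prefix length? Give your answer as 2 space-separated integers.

Answer: 5 10

Derivation:
Fragment 1: offset=0 data="sYgmv" -> buffer=sYgmv????? -> prefix_len=5
Fragment 2: offset=5 data="DWOPI" -> buffer=sYgmvDWOPI -> prefix_len=10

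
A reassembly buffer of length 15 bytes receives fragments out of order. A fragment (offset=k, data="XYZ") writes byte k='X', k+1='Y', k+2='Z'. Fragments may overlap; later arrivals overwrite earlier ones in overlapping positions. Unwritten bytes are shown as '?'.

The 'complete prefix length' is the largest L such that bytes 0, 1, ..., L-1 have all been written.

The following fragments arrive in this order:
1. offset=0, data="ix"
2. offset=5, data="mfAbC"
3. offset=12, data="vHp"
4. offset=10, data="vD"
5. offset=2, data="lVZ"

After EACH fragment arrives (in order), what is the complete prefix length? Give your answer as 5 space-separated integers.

Fragment 1: offset=0 data="ix" -> buffer=ix????????????? -> prefix_len=2
Fragment 2: offset=5 data="mfAbC" -> buffer=ix???mfAbC????? -> prefix_len=2
Fragment 3: offset=12 data="vHp" -> buffer=ix???mfAbC??vHp -> prefix_len=2
Fragment 4: offset=10 data="vD" -> buffer=ix???mfAbCvDvHp -> prefix_len=2
Fragment 5: offset=2 data="lVZ" -> buffer=ixlVZmfAbCvDvHp -> prefix_len=15

Answer: 2 2 2 2 15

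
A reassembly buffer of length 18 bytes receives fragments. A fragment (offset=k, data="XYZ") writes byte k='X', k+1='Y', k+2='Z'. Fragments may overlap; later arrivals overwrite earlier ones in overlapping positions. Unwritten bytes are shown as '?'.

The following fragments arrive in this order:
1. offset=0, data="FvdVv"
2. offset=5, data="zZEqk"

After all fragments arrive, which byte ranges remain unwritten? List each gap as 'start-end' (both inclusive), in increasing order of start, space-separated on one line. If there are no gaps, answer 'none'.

Answer: 10-17

Derivation:
Fragment 1: offset=0 len=5
Fragment 2: offset=5 len=5
Gaps: 10-17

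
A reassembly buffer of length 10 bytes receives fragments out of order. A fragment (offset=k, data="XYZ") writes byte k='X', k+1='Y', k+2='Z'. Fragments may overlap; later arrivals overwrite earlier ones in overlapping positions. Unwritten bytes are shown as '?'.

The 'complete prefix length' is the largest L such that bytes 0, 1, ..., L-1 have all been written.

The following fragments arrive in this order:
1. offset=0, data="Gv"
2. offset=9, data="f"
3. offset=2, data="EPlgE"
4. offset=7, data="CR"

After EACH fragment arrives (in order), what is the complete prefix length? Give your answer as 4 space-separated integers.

Fragment 1: offset=0 data="Gv" -> buffer=Gv???????? -> prefix_len=2
Fragment 2: offset=9 data="f" -> buffer=Gv???????f -> prefix_len=2
Fragment 3: offset=2 data="EPlgE" -> buffer=GvEPlgE??f -> prefix_len=7
Fragment 4: offset=7 data="CR" -> buffer=GvEPlgECRf -> prefix_len=10

Answer: 2 2 7 10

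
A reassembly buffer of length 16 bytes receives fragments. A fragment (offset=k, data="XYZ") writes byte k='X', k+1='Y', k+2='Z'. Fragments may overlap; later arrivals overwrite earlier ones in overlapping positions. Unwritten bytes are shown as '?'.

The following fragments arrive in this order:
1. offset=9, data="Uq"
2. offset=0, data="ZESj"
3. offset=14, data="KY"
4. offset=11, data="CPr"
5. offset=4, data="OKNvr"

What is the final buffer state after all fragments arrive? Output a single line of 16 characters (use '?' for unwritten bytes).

Answer: ZESjOKNvrUqCPrKY

Derivation:
Fragment 1: offset=9 data="Uq" -> buffer=?????????Uq?????
Fragment 2: offset=0 data="ZESj" -> buffer=ZESj?????Uq?????
Fragment 3: offset=14 data="KY" -> buffer=ZESj?????Uq???KY
Fragment 4: offset=11 data="CPr" -> buffer=ZESj?????UqCPrKY
Fragment 5: offset=4 data="OKNvr" -> buffer=ZESjOKNvrUqCPrKY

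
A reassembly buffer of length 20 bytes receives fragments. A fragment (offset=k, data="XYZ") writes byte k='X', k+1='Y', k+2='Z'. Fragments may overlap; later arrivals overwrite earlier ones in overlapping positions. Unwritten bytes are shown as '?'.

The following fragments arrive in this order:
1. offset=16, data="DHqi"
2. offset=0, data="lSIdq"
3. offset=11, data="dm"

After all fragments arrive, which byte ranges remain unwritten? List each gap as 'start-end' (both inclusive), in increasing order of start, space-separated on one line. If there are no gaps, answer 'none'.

Fragment 1: offset=16 len=4
Fragment 2: offset=0 len=5
Fragment 3: offset=11 len=2
Gaps: 5-10 13-15

Answer: 5-10 13-15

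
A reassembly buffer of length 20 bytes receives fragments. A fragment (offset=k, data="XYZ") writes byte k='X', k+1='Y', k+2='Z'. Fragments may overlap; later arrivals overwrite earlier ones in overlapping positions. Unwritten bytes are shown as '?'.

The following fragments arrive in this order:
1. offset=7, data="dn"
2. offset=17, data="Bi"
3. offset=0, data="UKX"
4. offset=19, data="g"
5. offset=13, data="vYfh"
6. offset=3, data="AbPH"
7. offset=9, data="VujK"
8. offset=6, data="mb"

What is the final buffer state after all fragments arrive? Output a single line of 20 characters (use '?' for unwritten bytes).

Answer: UKXAbPmbnVujKvYfhBig

Derivation:
Fragment 1: offset=7 data="dn" -> buffer=???????dn???????????
Fragment 2: offset=17 data="Bi" -> buffer=???????dn????????Bi?
Fragment 3: offset=0 data="UKX" -> buffer=UKX????dn????????Bi?
Fragment 4: offset=19 data="g" -> buffer=UKX????dn????????Big
Fragment 5: offset=13 data="vYfh" -> buffer=UKX????dn????vYfhBig
Fragment 6: offset=3 data="AbPH" -> buffer=UKXAbPHdn????vYfhBig
Fragment 7: offset=9 data="VujK" -> buffer=UKXAbPHdnVujKvYfhBig
Fragment 8: offset=6 data="mb" -> buffer=UKXAbPmbnVujKvYfhBig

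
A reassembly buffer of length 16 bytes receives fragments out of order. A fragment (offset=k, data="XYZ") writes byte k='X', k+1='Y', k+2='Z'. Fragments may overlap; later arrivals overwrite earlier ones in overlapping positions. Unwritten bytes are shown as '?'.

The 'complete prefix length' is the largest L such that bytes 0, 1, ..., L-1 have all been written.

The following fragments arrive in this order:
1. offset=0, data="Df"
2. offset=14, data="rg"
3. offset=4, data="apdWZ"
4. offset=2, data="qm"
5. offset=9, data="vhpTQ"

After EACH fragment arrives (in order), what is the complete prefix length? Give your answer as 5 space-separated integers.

Answer: 2 2 2 9 16

Derivation:
Fragment 1: offset=0 data="Df" -> buffer=Df?????????????? -> prefix_len=2
Fragment 2: offset=14 data="rg" -> buffer=Df????????????rg -> prefix_len=2
Fragment 3: offset=4 data="apdWZ" -> buffer=Df??apdWZ?????rg -> prefix_len=2
Fragment 4: offset=2 data="qm" -> buffer=DfqmapdWZ?????rg -> prefix_len=9
Fragment 5: offset=9 data="vhpTQ" -> buffer=DfqmapdWZvhpTQrg -> prefix_len=16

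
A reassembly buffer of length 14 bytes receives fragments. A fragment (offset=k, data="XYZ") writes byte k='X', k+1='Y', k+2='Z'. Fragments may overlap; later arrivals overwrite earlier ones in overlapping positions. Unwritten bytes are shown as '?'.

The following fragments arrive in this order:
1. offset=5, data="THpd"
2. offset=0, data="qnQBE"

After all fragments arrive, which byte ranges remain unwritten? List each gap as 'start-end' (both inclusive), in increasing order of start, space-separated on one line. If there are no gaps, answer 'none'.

Fragment 1: offset=5 len=4
Fragment 2: offset=0 len=5
Gaps: 9-13

Answer: 9-13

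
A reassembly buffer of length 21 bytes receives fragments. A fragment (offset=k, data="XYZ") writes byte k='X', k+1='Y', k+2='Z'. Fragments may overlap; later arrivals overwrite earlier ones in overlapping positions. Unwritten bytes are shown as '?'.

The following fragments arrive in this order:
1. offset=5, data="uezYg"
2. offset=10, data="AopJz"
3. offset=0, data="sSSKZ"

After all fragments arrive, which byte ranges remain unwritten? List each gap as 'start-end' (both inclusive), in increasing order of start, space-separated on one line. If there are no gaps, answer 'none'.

Answer: 15-20

Derivation:
Fragment 1: offset=5 len=5
Fragment 2: offset=10 len=5
Fragment 3: offset=0 len=5
Gaps: 15-20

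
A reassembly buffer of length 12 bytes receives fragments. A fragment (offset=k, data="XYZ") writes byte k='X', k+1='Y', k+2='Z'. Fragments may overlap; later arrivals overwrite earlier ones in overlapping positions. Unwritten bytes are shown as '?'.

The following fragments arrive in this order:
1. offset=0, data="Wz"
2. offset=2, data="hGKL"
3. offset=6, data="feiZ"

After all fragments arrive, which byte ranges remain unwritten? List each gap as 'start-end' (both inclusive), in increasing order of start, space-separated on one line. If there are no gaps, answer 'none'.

Fragment 1: offset=0 len=2
Fragment 2: offset=2 len=4
Fragment 3: offset=6 len=4
Gaps: 10-11

Answer: 10-11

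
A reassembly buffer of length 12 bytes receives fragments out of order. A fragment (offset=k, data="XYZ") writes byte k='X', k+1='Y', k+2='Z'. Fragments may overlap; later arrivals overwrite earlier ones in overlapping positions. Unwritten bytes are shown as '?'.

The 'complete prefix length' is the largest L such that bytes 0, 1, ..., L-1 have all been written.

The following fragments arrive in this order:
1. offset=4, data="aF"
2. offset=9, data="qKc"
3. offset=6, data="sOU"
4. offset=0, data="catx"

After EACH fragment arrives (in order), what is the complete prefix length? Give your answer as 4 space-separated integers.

Answer: 0 0 0 12

Derivation:
Fragment 1: offset=4 data="aF" -> buffer=????aF?????? -> prefix_len=0
Fragment 2: offset=9 data="qKc" -> buffer=????aF???qKc -> prefix_len=0
Fragment 3: offset=6 data="sOU" -> buffer=????aFsOUqKc -> prefix_len=0
Fragment 4: offset=0 data="catx" -> buffer=catxaFsOUqKc -> prefix_len=12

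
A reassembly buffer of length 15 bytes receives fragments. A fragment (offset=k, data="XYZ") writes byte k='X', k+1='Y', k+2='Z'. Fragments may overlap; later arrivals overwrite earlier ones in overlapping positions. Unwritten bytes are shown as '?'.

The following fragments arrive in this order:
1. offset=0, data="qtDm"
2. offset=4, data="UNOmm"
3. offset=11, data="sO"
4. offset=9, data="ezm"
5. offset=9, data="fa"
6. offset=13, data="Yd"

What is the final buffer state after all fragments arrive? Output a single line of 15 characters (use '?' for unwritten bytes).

Fragment 1: offset=0 data="qtDm" -> buffer=qtDm???????????
Fragment 2: offset=4 data="UNOmm" -> buffer=qtDmUNOmm??????
Fragment 3: offset=11 data="sO" -> buffer=qtDmUNOmm??sO??
Fragment 4: offset=9 data="ezm" -> buffer=qtDmUNOmmezmO??
Fragment 5: offset=9 data="fa" -> buffer=qtDmUNOmmfamO??
Fragment 6: offset=13 data="Yd" -> buffer=qtDmUNOmmfamOYd

Answer: qtDmUNOmmfamOYd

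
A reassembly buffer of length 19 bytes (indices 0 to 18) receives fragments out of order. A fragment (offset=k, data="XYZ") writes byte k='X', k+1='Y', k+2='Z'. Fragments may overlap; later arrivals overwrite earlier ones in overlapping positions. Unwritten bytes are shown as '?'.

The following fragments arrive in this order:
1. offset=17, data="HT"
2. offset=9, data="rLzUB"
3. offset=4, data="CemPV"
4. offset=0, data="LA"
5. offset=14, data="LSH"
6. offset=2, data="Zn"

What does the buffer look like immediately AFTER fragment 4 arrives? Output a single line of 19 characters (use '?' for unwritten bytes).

Answer: LA??CemPVrLzUB???HT

Derivation:
Fragment 1: offset=17 data="HT" -> buffer=?????????????????HT
Fragment 2: offset=9 data="rLzUB" -> buffer=?????????rLzUB???HT
Fragment 3: offset=4 data="CemPV" -> buffer=????CemPVrLzUB???HT
Fragment 4: offset=0 data="LA" -> buffer=LA??CemPVrLzUB???HT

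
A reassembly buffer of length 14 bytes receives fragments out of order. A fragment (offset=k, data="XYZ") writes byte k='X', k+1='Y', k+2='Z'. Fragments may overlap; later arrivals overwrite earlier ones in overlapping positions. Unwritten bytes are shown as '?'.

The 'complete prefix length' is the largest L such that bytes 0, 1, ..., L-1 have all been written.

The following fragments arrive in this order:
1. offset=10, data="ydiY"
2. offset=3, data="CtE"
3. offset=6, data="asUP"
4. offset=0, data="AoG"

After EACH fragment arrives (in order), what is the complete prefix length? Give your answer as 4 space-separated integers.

Fragment 1: offset=10 data="ydiY" -> buffer=??????????ydiY -> prefix_len=0
Fragment 2: offset=3 data="CtE" -> buffer=???CtE????ydiY -> prefix_len=0
Fragment 3: offset=6 data="asUP" -> buffer=???CtEasUPydiY -> prefix_len=0
Fragment 4: offset=0 data="AoG" -> buffer=AoGCtEasUPydiY -> prefix_len=14

Answer: 0 0 0 14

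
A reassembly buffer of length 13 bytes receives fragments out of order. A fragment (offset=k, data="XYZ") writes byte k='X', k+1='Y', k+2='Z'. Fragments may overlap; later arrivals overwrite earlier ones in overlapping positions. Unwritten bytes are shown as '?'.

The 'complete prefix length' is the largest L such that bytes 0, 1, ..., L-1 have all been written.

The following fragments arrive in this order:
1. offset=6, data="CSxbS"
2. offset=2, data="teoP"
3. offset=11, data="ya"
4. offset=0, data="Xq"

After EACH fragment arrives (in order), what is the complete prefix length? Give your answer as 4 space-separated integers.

Fragment 1: offset=6 data="CSxbS" -> buffer=??????CSxbS?? -> prefix_len=0
Fragment 2: offset=2 data="teoP" -> buffer=??teoPCSxbS?? -> prefix_len=0
Fragment 3: offset=11 data="ya" -> buffer=??teoPCSxbSya -> prefix_len=0
Fragment 4: offset=0 data="Xq" -> buffer=XqteoPCSxbSya -> prefix_len=13

Answer: 0 0 0 13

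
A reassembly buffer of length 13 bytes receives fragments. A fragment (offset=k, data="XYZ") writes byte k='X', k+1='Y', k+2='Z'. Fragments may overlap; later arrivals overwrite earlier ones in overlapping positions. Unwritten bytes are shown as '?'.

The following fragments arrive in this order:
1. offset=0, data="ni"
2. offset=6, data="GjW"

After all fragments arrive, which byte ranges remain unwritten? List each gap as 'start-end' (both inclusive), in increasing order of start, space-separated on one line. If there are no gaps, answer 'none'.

Fragment 1: offset=0 len=2
Fragment 2: offset=6 len=3
Gaps: 2-5 9-12

Answer: 2-5 9-12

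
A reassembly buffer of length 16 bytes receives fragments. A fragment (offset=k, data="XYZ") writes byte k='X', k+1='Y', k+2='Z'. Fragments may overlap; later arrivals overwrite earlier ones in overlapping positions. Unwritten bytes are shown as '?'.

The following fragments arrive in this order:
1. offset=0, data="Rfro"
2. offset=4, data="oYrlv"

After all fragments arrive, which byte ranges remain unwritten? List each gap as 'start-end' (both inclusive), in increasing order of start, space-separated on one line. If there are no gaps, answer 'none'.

Fragment 1: offset=0 len=4
Fragment 2: offset=4 len=5
Gaps: 9-15

Answer: 9-15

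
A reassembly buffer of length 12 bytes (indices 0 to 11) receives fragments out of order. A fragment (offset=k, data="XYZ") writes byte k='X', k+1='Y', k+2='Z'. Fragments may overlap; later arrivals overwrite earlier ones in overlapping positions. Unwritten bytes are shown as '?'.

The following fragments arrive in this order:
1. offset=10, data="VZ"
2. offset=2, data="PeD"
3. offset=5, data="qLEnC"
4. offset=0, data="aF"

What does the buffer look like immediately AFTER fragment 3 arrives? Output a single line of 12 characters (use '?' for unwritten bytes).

Answer: ??PeDqLEnCVZ

Derivation:
Fragment 1: offset=10 data="VZ" -> buffer=??????????VZ
Fragment 2: offset=2 data="PeD" -> buffer=??PeD?????VZ
Fragment 3: offset=5 data="qLEnC" -> buffer=??PeDqLEnCVZ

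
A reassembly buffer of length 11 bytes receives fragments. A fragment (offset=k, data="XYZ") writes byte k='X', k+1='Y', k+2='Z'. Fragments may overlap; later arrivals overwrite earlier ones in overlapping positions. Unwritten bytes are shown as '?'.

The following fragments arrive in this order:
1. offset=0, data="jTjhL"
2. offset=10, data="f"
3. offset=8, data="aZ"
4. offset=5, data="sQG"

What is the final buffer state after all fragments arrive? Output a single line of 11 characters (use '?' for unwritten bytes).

Answer: jTjhLsQGaZf

Derivation:
Fragment 1: offset=0 data="jTjhL" -> buffer=jTjhL??????
Fragment 2: offset=10 data="f" -> buffer=jTjhL?????f
Fragment 3: offset=8 data="aZ" -> buffer=jTjhL???aZf
Fragment 4: offset=5 data="sQG" -> buffer=jTjhLsQGaZf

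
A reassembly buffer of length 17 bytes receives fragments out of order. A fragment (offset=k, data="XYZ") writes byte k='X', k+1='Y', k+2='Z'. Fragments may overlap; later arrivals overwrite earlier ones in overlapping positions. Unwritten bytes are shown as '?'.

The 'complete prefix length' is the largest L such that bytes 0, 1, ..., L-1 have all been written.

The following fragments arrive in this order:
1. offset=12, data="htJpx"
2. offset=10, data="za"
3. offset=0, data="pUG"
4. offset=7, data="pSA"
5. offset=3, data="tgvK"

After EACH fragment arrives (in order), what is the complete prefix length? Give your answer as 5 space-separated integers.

Answer: 0 0 3 3 17

Derivation:
Fragment 1: offset=12 data="htJpx" -> buffer=????????????htJpx -> prefix_len=0
Fragment 2: offset=10 data="za" -> buffer=??????????zahtJpx -> prefix_len=0
Fragment 3: offset=0 data="pUG" -> buffer=pUG???????zahtJpx -> prefix_len=3
Fragment 4: offset=7 data="pSA" -> buffer=pUG????pSAzahtJpx -> prefix_len=3
Fragment 5: offset=3 data="tgvK" -> buffer=pUGtgvKpSAzahtJpx -> prefix_len=17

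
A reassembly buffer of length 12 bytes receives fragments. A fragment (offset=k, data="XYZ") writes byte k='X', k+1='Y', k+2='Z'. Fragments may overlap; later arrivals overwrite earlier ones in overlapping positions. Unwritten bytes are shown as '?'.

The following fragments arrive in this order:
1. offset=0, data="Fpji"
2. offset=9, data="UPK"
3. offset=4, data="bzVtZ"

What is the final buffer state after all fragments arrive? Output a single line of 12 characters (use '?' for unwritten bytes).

Answer: FpjibzVtZUPK

Derivation:
Fragment 1: offset=0 data="Fpji" -> buffer=Fpji????????
Fragment 2: offset=9 data="UPK" -> buffer=Fpji?????UPK
Fragment 3: offset=4 data="bzVtZ" -> buffer=FpjibzVtZUPK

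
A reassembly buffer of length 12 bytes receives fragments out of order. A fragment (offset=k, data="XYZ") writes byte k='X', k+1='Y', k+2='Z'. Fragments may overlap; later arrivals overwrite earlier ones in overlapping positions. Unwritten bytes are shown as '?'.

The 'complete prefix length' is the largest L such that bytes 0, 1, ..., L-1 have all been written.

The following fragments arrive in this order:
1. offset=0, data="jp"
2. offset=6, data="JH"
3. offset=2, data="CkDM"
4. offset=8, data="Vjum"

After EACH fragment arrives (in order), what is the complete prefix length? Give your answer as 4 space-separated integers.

Fragment 1: offset=0 data="jp" -> buffer=jp?????????? -> prefix_len=2
Fragment 2: offset=6 data="JH" -> buffer=jp????JH???? -> prefix_len=2
Fragment 3: offset=2 data="CkDM" -> buffer=jpCkDMJH???? -> prefix_len=8
Fragment 4: offset=8 data="Vjum" -> buffer=jpCkDMJHVjum -> prefix_len=12

Answer: 2 2 8 12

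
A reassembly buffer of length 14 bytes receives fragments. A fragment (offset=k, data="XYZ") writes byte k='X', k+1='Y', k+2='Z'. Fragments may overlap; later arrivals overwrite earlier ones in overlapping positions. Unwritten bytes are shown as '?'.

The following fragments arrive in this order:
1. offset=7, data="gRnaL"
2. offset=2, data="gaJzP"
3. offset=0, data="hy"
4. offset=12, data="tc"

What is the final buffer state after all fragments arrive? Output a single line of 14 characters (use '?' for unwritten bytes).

Fragment 1: offset=7 data="gRnaL" -> buffer=???????gRnaL??
Fragment 2: offset=2 data="gaJzP" -> buffer=??gaJzPgRnaL??
Fragment 3: offset=0 data="hy" -> buffer=hygaJzPgRnaL??
Fragment 4: offset=12 data="tc" -> buffer=hygaJzPgRnaLtc

Answer: hygaJzPgRnaLtc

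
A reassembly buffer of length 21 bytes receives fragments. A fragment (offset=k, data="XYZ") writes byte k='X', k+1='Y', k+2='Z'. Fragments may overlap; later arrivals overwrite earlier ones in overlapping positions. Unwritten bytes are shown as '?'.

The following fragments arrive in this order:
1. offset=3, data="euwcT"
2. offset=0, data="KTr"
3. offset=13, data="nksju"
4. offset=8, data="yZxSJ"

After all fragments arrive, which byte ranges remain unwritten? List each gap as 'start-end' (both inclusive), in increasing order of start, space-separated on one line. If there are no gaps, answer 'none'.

Answer: 18-20

Derivation:
Fragment 1: offset=3 len=5
Fragment 2: offset=0 len=3
Fragment 3: offset=13 len=5
Fragment 4: offset=8 len=5
Gaps: 18-20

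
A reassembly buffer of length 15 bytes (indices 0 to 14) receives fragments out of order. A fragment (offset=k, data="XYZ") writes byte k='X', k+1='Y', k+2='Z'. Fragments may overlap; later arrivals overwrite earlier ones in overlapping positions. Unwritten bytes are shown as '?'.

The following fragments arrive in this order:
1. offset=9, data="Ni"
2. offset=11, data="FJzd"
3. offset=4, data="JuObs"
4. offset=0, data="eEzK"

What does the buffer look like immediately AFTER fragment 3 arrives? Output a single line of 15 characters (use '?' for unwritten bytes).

Answer: ????JuObsNiFJzd

Derivation:
Fragment 1: offset=9 data="Ni" -> buffer=?????????Ni????
Fragment 2: offset=11 data="FJzd" -> buffer=?????????NiFJzd
Fragment 3: offset=4 data="JuObs" -> buffer=????JuObsNiFJzd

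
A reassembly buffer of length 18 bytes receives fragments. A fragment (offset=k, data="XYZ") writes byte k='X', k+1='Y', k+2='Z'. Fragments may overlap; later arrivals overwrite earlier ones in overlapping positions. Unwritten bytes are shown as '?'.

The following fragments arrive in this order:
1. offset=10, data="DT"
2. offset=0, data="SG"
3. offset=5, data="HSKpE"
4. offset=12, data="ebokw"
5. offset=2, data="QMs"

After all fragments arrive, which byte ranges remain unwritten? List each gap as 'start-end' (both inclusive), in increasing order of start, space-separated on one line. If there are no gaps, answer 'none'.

Fragment 1: offset=10 len=2
Fragment 2: offset=0 len=2
Fragment 3: offset=5 len=5
Fragment 4: offset=12 len=5
Fragment 5: offset=2 len=3
Gaps: 17-17

Answer: 17-17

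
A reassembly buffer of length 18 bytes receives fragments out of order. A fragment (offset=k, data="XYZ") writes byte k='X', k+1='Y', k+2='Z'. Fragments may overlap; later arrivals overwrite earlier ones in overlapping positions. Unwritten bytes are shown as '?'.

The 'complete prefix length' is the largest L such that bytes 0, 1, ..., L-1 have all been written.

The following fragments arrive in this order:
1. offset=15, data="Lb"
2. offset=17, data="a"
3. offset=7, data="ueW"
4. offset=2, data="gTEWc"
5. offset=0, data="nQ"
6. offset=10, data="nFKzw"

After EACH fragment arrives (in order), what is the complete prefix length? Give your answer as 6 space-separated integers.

Answer: 0 0 0 0 10 18

Derivation:
Fragment 1: offset=15 data="Lb" -> buffer=???????????????Lb? -> prefix_len=0
Fragment 2: offset=17 data="a" -> buffer=???????????????Lba -> prefix_len=0
Fragment 3: offset=7 data="ueW" -> buffer=???????ueW?????Lba -> prefix_len=0
Fragment 4: offset=2 data="gTEWc" -> buffer=??gTEWcueW?????Lba -> prefix_len=0
Fragment 5: offset=0 data="nQ" -> buffer=nQgTEWcueW?????Lba -> prefix_len=10
Fragment 6: offset=10 data="nFKzw" -> buffer=nQgTEWcueWnFKzwLba -> prefix_len=18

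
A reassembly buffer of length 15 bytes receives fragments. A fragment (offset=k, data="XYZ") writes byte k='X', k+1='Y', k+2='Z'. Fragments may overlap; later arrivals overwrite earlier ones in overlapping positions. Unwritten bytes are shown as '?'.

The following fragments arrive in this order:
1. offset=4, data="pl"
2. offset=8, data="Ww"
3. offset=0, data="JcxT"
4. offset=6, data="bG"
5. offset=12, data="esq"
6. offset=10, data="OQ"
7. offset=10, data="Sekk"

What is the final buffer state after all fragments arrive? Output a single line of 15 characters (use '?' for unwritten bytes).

Fragment 1: offset=4 data="pl" -> buffer=????pl?????????
Fragment 2: offset=8 data="Ww" -> buffer=????pl??Ww?????
Fragment 3: offset=0 data="JcxT" -> buffer=JcxTpl??Ww?????
Fragment 4: offset=6 data="bG" -> buffer=JcxTplbGWw?????
Fragment 5: offset=12 data="esq" -> buffer=JcxTplbGWw??esq
Fragment 6: offset=10 data="OQ" -> buffer=JcxTplbGWwOQesq
Fragment 7: offset=10 data="Sekk" -> buffer=JcxTplbGWwSekkq

Answer: JcxTplbGWwSekkq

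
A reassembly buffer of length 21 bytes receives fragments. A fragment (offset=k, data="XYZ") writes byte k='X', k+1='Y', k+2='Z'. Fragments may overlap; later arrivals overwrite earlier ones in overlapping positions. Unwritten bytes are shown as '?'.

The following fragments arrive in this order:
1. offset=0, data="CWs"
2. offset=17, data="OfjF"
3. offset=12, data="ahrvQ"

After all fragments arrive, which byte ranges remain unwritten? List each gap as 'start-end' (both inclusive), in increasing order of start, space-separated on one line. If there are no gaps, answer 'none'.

Answer: 3-11

Derivation:
Fragment 1: offset=0 len=3
Fragment 2: offset=17 len=4
Fragment 3: offset=12 len=5
Gaps: 3-11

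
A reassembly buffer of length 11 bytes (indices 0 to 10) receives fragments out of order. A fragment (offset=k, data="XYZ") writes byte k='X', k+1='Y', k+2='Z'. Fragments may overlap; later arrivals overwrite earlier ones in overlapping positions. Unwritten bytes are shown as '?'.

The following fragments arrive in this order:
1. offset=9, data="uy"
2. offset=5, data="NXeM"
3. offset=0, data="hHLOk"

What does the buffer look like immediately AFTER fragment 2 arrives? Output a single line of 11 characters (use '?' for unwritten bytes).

Fragment 1: offset=9 data="uy" -> buffer=?????????uy
Fragment 2: offset=5 data="NXeM" -> buffer=?????NXeMuy

Answer: ?????NXeMuy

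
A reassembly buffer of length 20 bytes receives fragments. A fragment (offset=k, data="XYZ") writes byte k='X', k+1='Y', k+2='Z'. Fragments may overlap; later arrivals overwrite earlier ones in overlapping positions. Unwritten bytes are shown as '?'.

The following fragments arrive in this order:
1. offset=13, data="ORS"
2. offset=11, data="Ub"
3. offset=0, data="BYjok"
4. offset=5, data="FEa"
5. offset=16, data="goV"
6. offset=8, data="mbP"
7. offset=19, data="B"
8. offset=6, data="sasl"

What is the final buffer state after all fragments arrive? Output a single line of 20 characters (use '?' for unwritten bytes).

Answer: BYjokFsaslPUbORSgoVB

Derivation:
Fragment 1: offset=13 data="ORS" -> buffer=?????????????ORS????
Fragment 2: offset=11 data="Ub" -> buffer=???????????UbORS????
Fragment 3: offset=0 data="BYjok" -> buffer=BYjok??????UbORS????
Fragment 4: offset=5 data="FEa" -> buffer=BYjokFEa???UbORS????
Fragment 5: offset=16 data="goV" -> buffer=BYjokFEa???UbORSgoV?
Fragment 6: offset=8 data="mbP" -> buffer=BYjokFEambPUbORSgoV?
Fragment 7: offset=19 data="B" -> buffer=BYjokFEambPUbORSgoVB
Fragment 8: offset=6 data="sasl" -> buffer=BYjokFsaslPUbORSgoVB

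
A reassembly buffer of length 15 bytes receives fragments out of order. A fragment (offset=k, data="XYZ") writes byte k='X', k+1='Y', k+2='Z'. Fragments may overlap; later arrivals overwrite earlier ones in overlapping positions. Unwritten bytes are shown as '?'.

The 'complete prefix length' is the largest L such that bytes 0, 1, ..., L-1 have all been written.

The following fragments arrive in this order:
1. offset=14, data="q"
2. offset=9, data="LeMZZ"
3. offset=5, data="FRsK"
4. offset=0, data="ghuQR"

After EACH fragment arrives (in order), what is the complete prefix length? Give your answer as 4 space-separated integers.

Fragment 1: offset=14 data="q" -> buffer=??????????????q -> prefix_len=0
Fragment 2: offset=9 data="LeMZZ" -> buffer=?????????LeMZZq -> prefix_len=0
Fragment 3: offset=5 data="FRsK" -> buffer=?????FRsKLeMZZq -> prefix_len=0
Fragment 4: offset=0 data="ghuQR" -> buffer=ghuQRFRsKLeMZZq -> prefix_len=15

Answer: 0 0 0 15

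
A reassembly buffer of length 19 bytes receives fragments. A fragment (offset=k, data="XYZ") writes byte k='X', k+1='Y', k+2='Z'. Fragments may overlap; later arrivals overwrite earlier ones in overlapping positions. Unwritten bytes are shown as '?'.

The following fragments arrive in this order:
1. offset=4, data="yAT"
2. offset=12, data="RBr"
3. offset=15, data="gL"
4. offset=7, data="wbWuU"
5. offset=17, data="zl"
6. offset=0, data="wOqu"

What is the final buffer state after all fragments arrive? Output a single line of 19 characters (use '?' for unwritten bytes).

Answer: wOquyATwbWuURBrgLzl

Derivation:
Fragment 1: offset=4 data="yAT" -> buffer=????yAT????????????
Fragment 2: offset=12 data="RBr" -> buffer=????yAT?????RBr????
Fragment 3: offset=15 data="gL" -> buffer=????yAT?????RBrgL??
Fragment 4: offset=7 data="wbWuU" -> buffer=????yATwbWuURBrgL??
Fragment 5: offset=17 data="zl" -> buffer=????yATwbWuURBrgLzl
Fragment 6: offset=0 data="wOqu" -> buffer=wOquyATwbWuURBrgLzl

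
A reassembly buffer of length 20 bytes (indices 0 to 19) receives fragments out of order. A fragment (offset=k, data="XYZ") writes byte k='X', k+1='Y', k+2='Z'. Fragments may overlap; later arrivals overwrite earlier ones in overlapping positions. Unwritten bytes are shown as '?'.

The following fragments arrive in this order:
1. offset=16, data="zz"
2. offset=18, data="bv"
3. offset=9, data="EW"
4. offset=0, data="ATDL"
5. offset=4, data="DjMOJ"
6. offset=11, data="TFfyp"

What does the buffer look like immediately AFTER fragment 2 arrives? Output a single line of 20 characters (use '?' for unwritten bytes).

Fragment 1: offset=16 data="zz" -> buffer=????????????????zz??
Fragment 2: offset=18 data="bv" -> buffer=????????????????zzbv

Answer: ????????????????zzbv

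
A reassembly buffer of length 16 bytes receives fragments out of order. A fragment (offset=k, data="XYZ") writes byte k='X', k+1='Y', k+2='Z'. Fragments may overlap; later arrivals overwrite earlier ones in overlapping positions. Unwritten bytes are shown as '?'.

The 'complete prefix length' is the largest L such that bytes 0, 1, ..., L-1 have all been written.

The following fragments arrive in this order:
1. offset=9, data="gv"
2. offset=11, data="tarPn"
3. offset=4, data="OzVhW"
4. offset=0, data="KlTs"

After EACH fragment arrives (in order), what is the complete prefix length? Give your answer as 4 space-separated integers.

Answer: 0 0 0 16

Derivation:
Fragment 1: offset=9 data="gv" -> buffer=?????????gv????? -> prefix_len=0
Fragment 2: offset=11 data="tarPn" -> buffer=?????????gvtarPn -> prefix_len=0
Fragment 3: offset=4 data="OzVhW" -> buffer=????OzVhWgvtarPn -> prefix_len=0
Fragment 4: offset=0 data="KlTs" -> buffer=KlTsOzVhWgvtarPn -> prefix_len=16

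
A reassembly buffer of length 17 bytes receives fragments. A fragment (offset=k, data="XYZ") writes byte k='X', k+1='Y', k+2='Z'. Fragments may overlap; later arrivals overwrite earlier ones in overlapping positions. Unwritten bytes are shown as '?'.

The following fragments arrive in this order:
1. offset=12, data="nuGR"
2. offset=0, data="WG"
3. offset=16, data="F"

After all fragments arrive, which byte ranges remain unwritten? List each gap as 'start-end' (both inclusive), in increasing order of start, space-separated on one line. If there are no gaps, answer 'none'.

Fragment 1: offset=12 len=4
Fragment 2: offset=0 len=2
Fragment 3: offset=16 len=1
Gaps: 2-11

Answer: 2-11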